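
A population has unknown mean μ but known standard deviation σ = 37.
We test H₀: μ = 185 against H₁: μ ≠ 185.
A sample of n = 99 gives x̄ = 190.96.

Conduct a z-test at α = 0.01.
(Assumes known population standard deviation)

Answer: z = 1.6028, fail to reject H₀

Derivation:
Standard error: SE = σ/√n = 37/√99 = 3.7186
z-statistic: z = (x̄ - μ₀)/SE = (190.96 - 185)/3.7186 = 1.6028
Critical value: ±2.576
p-value = 0.1090
Decision: fail to reject H₀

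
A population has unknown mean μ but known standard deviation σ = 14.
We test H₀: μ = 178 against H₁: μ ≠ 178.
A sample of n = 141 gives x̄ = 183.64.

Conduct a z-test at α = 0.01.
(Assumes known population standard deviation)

Answer: z = 4.7837, reject H₀

Derivation:
Standard error: SE = σ/√n = 14/√141 = 1.1790
z-statistic: z = (x̄ - μ₀)/SE = (183.64 - 178)/1.1790 = 4.7837
Critical value: ±2.576
p-value < 0.0001
Decision: reject H₀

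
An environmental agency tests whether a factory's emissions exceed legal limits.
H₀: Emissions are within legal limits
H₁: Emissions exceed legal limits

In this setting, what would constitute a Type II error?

Type I error: rejecting H₀ when it is actually true (false positive).
Type II error: failing to reject H₀ when H₁ is actually true (false negative).

Answer: Failing to cite a factory whose emissions actually exceed the limit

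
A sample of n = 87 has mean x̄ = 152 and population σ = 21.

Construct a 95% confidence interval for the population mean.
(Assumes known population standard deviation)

Confidence level: 95%, α = 0.05
z_0.025 = 1.960
SE = σ/√n = 21/√87 = 2.2514
Margin of error = 1.960 × 2.2514 = 4.4127
CI: x̄ ± margin = 152 ± 4.4127
CI: (147.5873, 156.4127)

Answer: (147.5873, 156.4127)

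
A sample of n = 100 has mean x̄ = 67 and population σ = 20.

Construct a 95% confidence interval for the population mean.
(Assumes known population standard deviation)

Confidence level: 95%, α = 0.05
z_0.025 = 1.960
SE = σ/√n = 20/√100 = 2.0000
Margin of error = 1.960 × 2.0000 = 3.9200
CI: x̄ ± margin = 67 ± 3.9200
CI: (63.0800, 70.9200)

Answer: (63.0800, 70.9200)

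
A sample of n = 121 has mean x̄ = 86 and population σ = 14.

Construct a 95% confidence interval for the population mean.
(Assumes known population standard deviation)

Answer: (83.5055, 88.4945)

Derivation:
Confidence level: 95%, α = 0.05
z_0.025 = 1.960
SE = σ/√n = 14/√121 = 1.2727
Margin of error = 1.960 × 1.2727 = 2.4945
CI: x̄ ± margin = 86 ± 2.4945
CI: (83.5055, 88.4945)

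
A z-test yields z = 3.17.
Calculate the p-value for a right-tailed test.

For z = 3.17:
p = P(Z > 3.17) = 1 - Φ(3.17) = 0.0008

Answer: p-value ≈ 0.0008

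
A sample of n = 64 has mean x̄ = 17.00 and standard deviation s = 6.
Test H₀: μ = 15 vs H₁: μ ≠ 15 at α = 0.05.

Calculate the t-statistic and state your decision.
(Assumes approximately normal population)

df = n - 1 = 63
SE = s/√n = 6/√64 = 0.7500
t = (x̄ - μ₀)/SE = (17.00 - 15)/0.7500 = 2.6667
Critical value: t_{0.025,63} = ±1.998
p-value ≈ 0.0097
Decision: reject H₀

Answer: t = 2.6667, reject H₀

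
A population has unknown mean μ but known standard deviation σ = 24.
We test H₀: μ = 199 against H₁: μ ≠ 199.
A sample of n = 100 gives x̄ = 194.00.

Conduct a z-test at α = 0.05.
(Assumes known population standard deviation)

Standard error: SE = σ/√n = 24/√100 = 2.4000
z-statistic: z = (x̄ - μ₀)/SE = (194.00 - 199)/2.4000 = -2.0833
Critical value: ±1.960
p-value = 0.0372
Decision: reject H₀

Answer: z = -2.0833, reject H₀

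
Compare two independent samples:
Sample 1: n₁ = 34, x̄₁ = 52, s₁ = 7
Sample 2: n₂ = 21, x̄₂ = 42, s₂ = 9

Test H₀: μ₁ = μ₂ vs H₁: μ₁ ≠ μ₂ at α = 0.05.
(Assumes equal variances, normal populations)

Answer: t = 4.6104, reject H₀

Derivation:
Pooled variance: s²_p = [33×7² + 20×9²]/(53) = 61.0755
s_p = 7.8151
SE = s_p×√(1/n₁ + 1/n₂) = 7.8151×√(1/34 + 1/21) = 2.1690
t = (x̄₁ - x̄₂)/SE = (52 - 42)/2.1690 = 4.6104
df = 53, t-critical = ±2.006
Decision: reject H₀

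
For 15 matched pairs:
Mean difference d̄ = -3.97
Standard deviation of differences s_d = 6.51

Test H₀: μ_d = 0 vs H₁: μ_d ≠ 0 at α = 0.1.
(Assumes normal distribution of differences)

Answer: t = -2.3618, reject H₀

Derivation:
df = n - 1 = 14
SE = s_d/√n = 6.51/√15 = 1.6809
t = d̄/SE = -3.97/1.6809 = -2.3618
Critical value: t_{0.05,14} = ±1.761
p-value ≈ 0.0332
Decision: reject H₀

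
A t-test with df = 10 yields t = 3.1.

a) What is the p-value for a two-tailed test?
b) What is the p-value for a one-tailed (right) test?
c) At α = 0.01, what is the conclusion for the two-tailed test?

Using t-distribution with df = 10:
a) Two-tailed: p = 2×P(T > 3.1) = 0.0113
b) One-tailed: p = P(T > 3.1) = 0.0056
c) 0.0113 ≥ 0.01, fail to reject H₀

Answer: a) 0.0113, b) 0.0056, c) fail to reject H₀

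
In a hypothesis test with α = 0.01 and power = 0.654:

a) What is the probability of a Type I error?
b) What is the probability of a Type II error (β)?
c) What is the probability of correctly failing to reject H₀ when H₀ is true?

Answer: a) 0.01, b) 0.346, c) 0.99

Derivation:
a) Type I error probability = α = 0.01
b) Power = P(reject H₀ | H₁ true) = 1 - β = 0.654, so Type II error probability = β = 1 - Power = 0.346
c) P(fail to reject H₀ | H₀ true) = 1 - α = 0.99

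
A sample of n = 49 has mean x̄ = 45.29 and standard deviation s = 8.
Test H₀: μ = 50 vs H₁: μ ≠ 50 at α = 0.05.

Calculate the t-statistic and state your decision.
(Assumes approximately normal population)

Answer: t = -4.1211, reject H₀

Derivation:
df = n - 1 = 48
SE = s/√n = 8/√49 = 1.1429
t = (x̄ - μ₀)/SE = (45.29 - 50)/1.1429 = -4.1211
Critical value: t_{0.025,48} = ±2.011
p-value ≈ 0.0001
Decision: reject H₀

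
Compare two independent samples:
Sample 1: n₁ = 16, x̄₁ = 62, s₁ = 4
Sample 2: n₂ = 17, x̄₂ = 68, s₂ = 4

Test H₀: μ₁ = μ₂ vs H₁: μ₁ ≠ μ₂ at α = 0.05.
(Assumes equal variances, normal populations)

Pooled variance: s²_p = [15×4² + 16×4²]/(31) = 16.0000
s_p = 4.0000
SE = s_p×√(1/n₁ + 1/n₂) = 4.0000×√(1/16 + 1/17) = 1.3933
t = (x̄₁ - x̄₂)/SE = (62 - 68)/1.3933 = -4.3063
df = 31, t-critical = ±2.040
Decision: reject H₀

Answer: t = -4.3063, reject H₀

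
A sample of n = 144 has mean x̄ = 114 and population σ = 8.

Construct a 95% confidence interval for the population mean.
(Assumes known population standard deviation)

Answer: (112.6933, 115.3067)

Derivation:
Confidence level: 95%, α = 0.05
z_0.025 = 1.960
SE = σ/√n = 8/√144 = 0.6667
Margin of error = 1.960 × 0.6667 = 1.3067
CI: x̄ ± margin = 114 ± 1.3067
CI: (112.6933, 115.3067)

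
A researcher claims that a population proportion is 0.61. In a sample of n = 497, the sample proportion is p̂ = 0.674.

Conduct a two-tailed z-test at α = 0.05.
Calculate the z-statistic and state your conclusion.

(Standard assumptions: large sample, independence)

Answer: z = 2.9252, reject H₀

Derivation:
H₀: p = 0.61, H₁: p ≠ 0.61
Standard error: SE = √(p₀(1-p₀)/n) = √(0.61×0.39/497) = 0.021879
z-statistic: z = (p̂ - p₀)/SE = (0.674 - 0.61)/0.021879 = 2.9252
Critical value: z_0.025 = ±1.960
p-value = 0.0034
Decision: reject H₀ at α = 0.05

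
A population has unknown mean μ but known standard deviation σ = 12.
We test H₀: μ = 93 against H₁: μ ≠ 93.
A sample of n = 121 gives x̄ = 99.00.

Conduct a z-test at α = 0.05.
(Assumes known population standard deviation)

Standard error: SE = σ/√n = 12/√121 = 1.0909
z-statistic: z = (x̄ - μ₀)/SE = (99.00 - 93)/1.0909 = 5.5000
Critical value: ±1.960
p-value < 0.0001
Decision: reject H₀

Answer: z = 5.5000, reject H₀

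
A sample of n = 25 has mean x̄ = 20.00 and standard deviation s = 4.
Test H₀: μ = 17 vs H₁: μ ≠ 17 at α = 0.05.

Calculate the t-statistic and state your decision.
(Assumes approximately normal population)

df = n - 1 = 24
SE = s/√n = 4/√25 = 0.8000
t = (x̄ - μ₀)/SE = (20.00 - 17)/0.8000 = 3.7500
Critical value: t_{0.025,24} = ±2.064
p-value ≈ 0.0010
Decision: reject H₀

Answer: t = 3.7500, reject H₀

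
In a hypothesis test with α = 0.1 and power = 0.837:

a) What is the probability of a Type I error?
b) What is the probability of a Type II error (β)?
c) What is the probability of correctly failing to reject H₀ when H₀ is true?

a) Type I error probability = α = 0.1
b) Power = P(reject H₀ | H₁ true) = 1 - β = 0.837, so Type II error probability = β = 1 - Power = 0.163
c) P(fail to reject H₀ | H₀ true) = 1 - α = 0.9

Answer: a) 0.1, b) 0.163, c) 0.9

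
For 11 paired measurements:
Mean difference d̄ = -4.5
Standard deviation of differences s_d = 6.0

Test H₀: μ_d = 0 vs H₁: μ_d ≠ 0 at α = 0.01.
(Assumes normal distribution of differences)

df = n - 1 = 10
SE = s_d/√n = 6.0/√11 = 1.8091
t = d̄/SE = -4.5/1.8091 = -2.4874
Critical value: t_{0.005,10} = ±3.169
p-value ≈ 0.0321
Decision: fail to reject H₀

Answer: t = -2.4874, fail to reject H₀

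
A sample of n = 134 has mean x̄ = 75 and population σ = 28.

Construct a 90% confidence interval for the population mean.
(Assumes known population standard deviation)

Confidence level: 90%, α = 0.1
z_0.05 = 1.645
SE = σ/√n = 28/√134 = 2.4188
Margin of error = 1.645 × 2.4188 = 3.9789
CI: x̄ ± margin = 75 ± 3.9789
CI: (71.0211, 78.9789)

Answer: (71.0211, 78.9789)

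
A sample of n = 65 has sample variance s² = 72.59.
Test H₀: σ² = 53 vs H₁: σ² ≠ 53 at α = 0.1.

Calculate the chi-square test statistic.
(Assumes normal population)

Answer: χ² = 87.6558, reject H₀

Derivation:
df = n - 1 = 64
χ² = (n-1)s²/σ₀² = 64×72.59/53 = 87.6558
Critical values: χ²_{0.95,64} = 46.595, χ²_{0.05,64} = 83.675
Rejection region: χ² < 46.595 or χ² > 83.675
Decision: reject H₀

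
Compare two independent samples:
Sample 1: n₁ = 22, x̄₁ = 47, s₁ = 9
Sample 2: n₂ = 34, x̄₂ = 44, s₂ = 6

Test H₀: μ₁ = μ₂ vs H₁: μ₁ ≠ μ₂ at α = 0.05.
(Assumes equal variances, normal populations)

Pooled variance: s²_p = [21×9² + 33×6²]/(54) = 53.5000
s_p = 7.3144
SE = s_p×√(1/n₁ + 1/n₂) = 7.3144×√(1/22 + 1/34) = 2.0013
t = (x̄₁ - x̄₂)/SE = (47 - 44)/2.0013 = 1.4990
df = 54, t-critical = ±2.005
Decision: fail to reject H₀

Answer: t = 1.4990, fail to reject H₀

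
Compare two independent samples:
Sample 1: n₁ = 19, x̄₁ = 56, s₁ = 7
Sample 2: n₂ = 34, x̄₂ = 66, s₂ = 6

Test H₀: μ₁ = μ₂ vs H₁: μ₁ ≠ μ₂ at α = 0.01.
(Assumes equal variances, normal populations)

Pooled variance: s²_p = [18×7² + 33×6²]/(51) = 40.5882
s_p = 6.3709
SE = s_p×√(1/n₁ + 1/n₂) = 6.3709×√(1/19 + 1/34) = 1.8248
t = (x̄₁ - x̄₂)/SE = (56 - 66)/1.8248 = -5.4801
df = 51, t-critical = ±2.676
Decision: reject H₀

Answer: t = -5.4801, reject H₀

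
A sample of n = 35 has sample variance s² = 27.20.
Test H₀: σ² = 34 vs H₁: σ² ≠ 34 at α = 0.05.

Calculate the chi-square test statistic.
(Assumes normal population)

df = n - 1 = 34
χ² = (n-1)s²/σ₀² = 34×27.20/34 = 27.2000
Critical values: χ²_{0.975,34} = 19.806, χ²_{0.025,34} = 51.966
Rejection region: χ² < 19.806 or χ² > 51.966
Decision: fail to reject H₀

Answer: χ² = 27.2000, fail to reject H₀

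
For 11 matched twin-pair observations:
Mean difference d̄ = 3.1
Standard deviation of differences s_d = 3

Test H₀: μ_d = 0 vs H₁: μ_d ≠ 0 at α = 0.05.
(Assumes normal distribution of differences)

df = n - 1 = 10
SE = s_d/√n = 3/√11 = 0.9045
t = d̄/SE = 3.1/0.9045 = 3.4273
Critical value: t_{0.025,10} = ±2.228
p-value ≈ 0.0065
Decision: reject H₀

Answer: t = 3.4273, reject H₀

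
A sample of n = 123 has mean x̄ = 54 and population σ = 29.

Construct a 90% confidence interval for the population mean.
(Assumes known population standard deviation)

Answer: (49.6987, 58.3013)

Derivation:
Confidence level: 90%, α = 0.1
z_0.05 = 1.645
SE = σ/√n = 29/√123 = 2.6148
Margin of error = 1.645 × 2.6148 = 4.3013
CI: x̄ ± margin = 54 ± 4.3013
CI: (49.6987, 58.3013)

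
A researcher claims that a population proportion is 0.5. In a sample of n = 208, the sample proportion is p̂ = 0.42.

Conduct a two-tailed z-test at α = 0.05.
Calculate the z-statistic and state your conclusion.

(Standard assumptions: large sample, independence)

H₀: p = 0.5, H₁: p ≠ 0.5
Standard error: SE = √(p₀(1-p₀)/n) = √(0.5×0.5/208) = 0.034669
z-statistic: z = (p̂ - p₀)/SE = (0.42 - 0.5)/0.034669 = -2.3075
Critical value: z_0.025 = ±1.960
p-value = 0.0210
Decision: reject H₀ at α = 0.05

Answer: z = -2.3075, reject H₀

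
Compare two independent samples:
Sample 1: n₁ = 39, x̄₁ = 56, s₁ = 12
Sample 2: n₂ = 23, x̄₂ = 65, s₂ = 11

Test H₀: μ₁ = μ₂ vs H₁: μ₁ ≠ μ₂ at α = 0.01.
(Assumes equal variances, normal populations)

Answer: t = -2.9401, reject H₀

Derivation:
Pooled variance: s²_p = [38×12² + 22×11²]/(60) = 135.5667
s_p = 11.6433
SE = s_p×√(1/n₁ + 1/n₂) = 11.6433×√(1/39 + 1/23) = 3.0611
t = (x̄₁ - x̄₂)/SE = (56 - 65)/3.0611 = -2.9401
df = 60, t-critical = ±2.660
Decision: reject H₀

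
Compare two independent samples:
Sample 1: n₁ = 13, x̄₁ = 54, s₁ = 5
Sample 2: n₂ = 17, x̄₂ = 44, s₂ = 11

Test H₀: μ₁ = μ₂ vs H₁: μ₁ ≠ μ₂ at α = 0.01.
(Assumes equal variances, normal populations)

Answer: t = 3.0372, reject H₀

Derivation:
Pooled variance: s²_p = [12×5² + 16×11²]/(28) = 79.8571
s_p = 8.9363
SE = s_p×√(1/n₁ + 1/n₂) = 8.9363×√(1/13 + 1/17) = 3.2925
t = (x̄₁ - x̄₂)/SE = (54 - 44)/3.2925 = 3.0372
df = 28, t-critical = ±2.763
Decision: reject H₀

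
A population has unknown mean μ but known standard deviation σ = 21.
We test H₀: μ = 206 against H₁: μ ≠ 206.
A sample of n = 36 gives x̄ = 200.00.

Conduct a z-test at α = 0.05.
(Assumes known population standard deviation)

Standard error: SE = σ/√n = 21/√36 = 3.5000
z-statistic: z = (x̄ - μ₀)/SE = (200.00 - 206)/3.5000 = -1.7143
Critical value: ±1.960
p-value = 0.0865
Decision: fail to reject H₀

Answer: z = -1.7143, fail to reject H₀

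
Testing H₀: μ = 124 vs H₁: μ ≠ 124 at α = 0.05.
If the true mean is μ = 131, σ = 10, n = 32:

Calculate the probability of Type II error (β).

SE = σ/√n = 10/√32 = 1.7678
Critical values: μ₀ ± z_0.025×SE = 124 ± 1.960×1.7678
Acceptance region: (120.5351, 127.4649)
Under H₁ (μ = 131): z_high = (127.4649 - 131)/1.7678 = -1.9997, z_low = (120.5351 - 131)/1.7678 = -5.9197
β = P(not reject | H₁) = Φ(-1.9997) - Φ(-5.9197) ≈ 0.0228

Answer: β ≈ 0.0228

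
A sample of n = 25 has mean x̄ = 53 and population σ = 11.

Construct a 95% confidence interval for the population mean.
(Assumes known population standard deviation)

Answer: (48.6880, 57.3120)

Derivation:
Confidence level: 95%, α = 0.05
z_0.025 = 1.960
SE = σ/√n = 11/√25 = 2.2000
Margin of error = 1.960 × 2.2000 = 4.3120
CI: x̄ ± margin = 53 ± 4.3120
CI: (48.6880, 57.3120)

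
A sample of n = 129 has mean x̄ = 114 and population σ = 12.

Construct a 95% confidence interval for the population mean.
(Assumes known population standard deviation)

Confidence level: 95%, α = 0.05
z_0.025 = 1.960
SE = σ/√n = 12/√129 = 1.0565
Margin of error = 1.960 × 1.0565 = 2.0707
CI: x̄ ± margin = 114 ± 2.0707
CI: (111.9293, 116.0707)

Answer: (111.9293, 116.0707)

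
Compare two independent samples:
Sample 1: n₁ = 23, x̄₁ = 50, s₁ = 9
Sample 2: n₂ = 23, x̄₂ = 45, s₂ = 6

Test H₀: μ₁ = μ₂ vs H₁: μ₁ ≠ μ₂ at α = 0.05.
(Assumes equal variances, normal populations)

Pooled variance: s²_p = [22×9² + 22×6²]/(44) = 58.5000
s_p = 7.6485
SE = s_p×√(1/n₁ + 1/n₂) = 7.6485×√(1/23 + 1/23) = 2.2554
t = (x̄₁ - x̄₂)/SE = (50 - 45)/2.2554 = 2.2169
df = 44, t-critical = ±2.015
Decision: reject H₀

Answer: t = 2.2169, reject H₀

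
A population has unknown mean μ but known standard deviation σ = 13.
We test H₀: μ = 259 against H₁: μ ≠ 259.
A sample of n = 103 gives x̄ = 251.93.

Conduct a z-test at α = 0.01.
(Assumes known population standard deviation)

Answer: z = -5.5196, reject H₀

Derivation:
Standard error: SE = σ/√n = 13/√103 = 1.2809
z-statistic: z = (x̄ - μ₀)/SE = (251.93 - 259)/1.2809 = -5.5196
Critical value: ±2.576
p-value < 0.0001
Decision: reject H₀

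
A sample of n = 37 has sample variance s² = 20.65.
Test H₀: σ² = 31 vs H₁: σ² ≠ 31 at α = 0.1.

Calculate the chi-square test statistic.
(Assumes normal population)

df = n - 1 = 36
χ² = (n-1)s²/σ₀² = 36×20.65/31 = 23.9806
Critical values: χ²_{0.95,36} = 23.269, χ²_{0.05,36} = 50.998
Rejection region: χ² < 23.269 or χ² > 50.998
Decision: fail to reject H₀

Answer: χ² = 23.9806, fail to reject H₀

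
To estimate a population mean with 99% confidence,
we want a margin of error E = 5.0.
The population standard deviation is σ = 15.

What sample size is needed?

Answer: n = 60

Derivation:
z_0.005 = 2.576
n = (z×σ/E)² = (2.576×15/5.0)²
n = 59.7220
Round up: n = 60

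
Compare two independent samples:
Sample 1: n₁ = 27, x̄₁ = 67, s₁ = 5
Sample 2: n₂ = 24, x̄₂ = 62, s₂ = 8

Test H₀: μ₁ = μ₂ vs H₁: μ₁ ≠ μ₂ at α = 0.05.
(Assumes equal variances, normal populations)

Answer: t = 2.7083, reject H₀

Derivation:
Pooled variance: s²_p = [26×5² + 23×8²]/(49) = 43.3061
s_p = 6.5807
SE = s_p×√(1/n₁ + 1/n₂) = 6.5807×√(1/27 + 1/24) = 1.8462
t = (x̄₁ - x̄₂)/SE = (67 - 62)/1.8462 = 2.7083
df = 49, t-critical = ±2.010
Decision: reject H₀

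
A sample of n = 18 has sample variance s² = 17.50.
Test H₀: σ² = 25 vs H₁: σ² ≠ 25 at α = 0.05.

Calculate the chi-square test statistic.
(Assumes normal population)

df = n - 1 = 17
χ² = (n-1)s²/σ₀² = 17×17.50/25 = 11.9000
Critical values: χ²_{0.975,17} = 7.564, χ²_{0.025,17} = 30.191
Rejection region: χ² < 7.564 or χ² > 30.191
Decision: fail to reject H₀

Answer: χ² = 11.9000, fail to reject H₀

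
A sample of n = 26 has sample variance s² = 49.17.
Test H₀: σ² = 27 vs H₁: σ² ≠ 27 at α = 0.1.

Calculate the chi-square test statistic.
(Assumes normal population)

df = n - 1 = 25
χ² = (n-1)s²/σ₀² = 25×49.17/27 = 45.5278
Critical values: χ²_{0.95,25} = 14.611, χ²_{0.05,25} = 37.652
Rejection region: χ² < 14.611 or χ² > 37.652
Decision: reject H₀

Answer: χ² = 45.5278, reject H₀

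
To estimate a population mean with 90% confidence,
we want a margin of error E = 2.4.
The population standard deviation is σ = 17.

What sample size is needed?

z_0.05 = 1.645
n = (z×σ/E)² = (1.645×17/2.4)²
n = 135.7710
Round up: n = 136

Answer: n = 136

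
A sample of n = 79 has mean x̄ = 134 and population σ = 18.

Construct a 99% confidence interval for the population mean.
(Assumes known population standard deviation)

Answer: (128.7831, 139.2169)

Derivation:
Confidence level: 99%, α = 0.01
z_0.005 = 2.576
SE = σ/√n = 18/√79 = 2.0252
Margin of error = 2.576 × 2.0252 = 5.2169
CI: x̄ ± margin = 134 ± 5.2169
CI: (128.7831, 139.2169)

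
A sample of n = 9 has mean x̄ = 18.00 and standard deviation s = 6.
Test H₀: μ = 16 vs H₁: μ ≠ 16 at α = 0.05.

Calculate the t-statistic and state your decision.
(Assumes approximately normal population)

Answer: t = 1.0000, fail to reject H₀

Derivation:
df = n - 1 = 8
SE = s/√n = 6/√9 = 2.0000
t = (x̄ - μ₀)/SE = (18.00 - 16)/2.0000 = 1.0000
Critical value: t_{0.025,8} = ±2.306
p-value ≈ 0.3466
Decision: fail to reject H₀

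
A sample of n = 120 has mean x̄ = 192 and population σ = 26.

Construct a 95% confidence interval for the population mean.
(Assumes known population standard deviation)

Answer: (187.3479, 196.6521)

Derivation:
Confidence level: 95%, α = 0.05
z_0.025 = 1.960
SE = σ/√n = 26/√120 = 2.3735
Margin of error = 1.960 × 2.3735 = 4.6521
CI: x̄ ± margin = 192 ± 4.6521
CI: (187.3479, 196.6521)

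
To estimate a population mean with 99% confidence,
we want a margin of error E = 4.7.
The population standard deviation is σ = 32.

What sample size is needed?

z_0.005 = 2.576
n = (z×σ/E)² = (2.576×32/4.7)²
n = 307.6068
Round up: n = 308

Answer: n = 308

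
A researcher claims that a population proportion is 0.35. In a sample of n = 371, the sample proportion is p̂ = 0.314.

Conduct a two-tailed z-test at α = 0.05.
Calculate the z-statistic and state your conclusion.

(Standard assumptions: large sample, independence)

H₀: p = 0.35, H₁: p ≠ 0.35
Standard error: SE = √(p₀(1-p₀)/n) = √(0.35×0.65/371) = 0.024763
z-statistic: z = (p̂ - p₀)/SE = (0.314 - 0.35)/0.024763 = -1.4538
Critical value: z_0.025 = ±1.960
p-value = 0.1460
Decision: fail to reject H₀ at α = 0.05

Answer: z = -1.4538, fail to reject H₀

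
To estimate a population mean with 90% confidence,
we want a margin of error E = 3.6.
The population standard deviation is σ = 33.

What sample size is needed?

Answer: n = 228

Derivation:
z_0.05 = 1.645
n = (z×σ/E)² = (1.645×33/3.6)²
n = 227.3813
Round up: n = 228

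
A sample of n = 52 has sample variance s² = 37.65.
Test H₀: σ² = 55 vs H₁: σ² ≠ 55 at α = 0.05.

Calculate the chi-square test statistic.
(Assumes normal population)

Answer: χ² = 34.9118, fail to reject H₀

Derivation:
df = n - 1 = 51
χ² = (n-1)s²/σ₀² = 51×37.65/55 = 34.9118
Critical values: χ²_{0.975,51} = 33.162, χ²_{0.025,51} = 72.616
Rejection region: χ² < 33.162 or χ² > 72.616
Decision: fail to reject H₀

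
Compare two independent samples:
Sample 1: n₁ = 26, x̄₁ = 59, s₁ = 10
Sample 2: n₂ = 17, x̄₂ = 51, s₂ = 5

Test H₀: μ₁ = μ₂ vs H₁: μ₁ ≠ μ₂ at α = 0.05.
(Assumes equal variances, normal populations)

Answer: t = 3.0497, reject H₀

Derivation:
Pooled variance: s²_p = [25×10² + 16×5²]/(41) = 70.7317
s_p = 8.4102
SE = s_p×√(1/n₁ + 1/n₂) = 8.4102×√(1/26 + 1/17) = 2.6232
t = (x̄₁ - x̄₂)/SE = (59 - 51)/2.6232 = 3.0497
df = 41, t-critical = ±2.020
Decision: reject H₀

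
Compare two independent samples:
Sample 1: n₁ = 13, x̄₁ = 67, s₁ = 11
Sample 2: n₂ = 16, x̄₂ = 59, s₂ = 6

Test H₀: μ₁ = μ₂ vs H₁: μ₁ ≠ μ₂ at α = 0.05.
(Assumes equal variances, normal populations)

Answer: t = 2.4944, reject H₀

Derivation:
Pooled variance: s²_p = [12×11² + 15×6²]/(27) = 73.7778
s_p = 8.5894
SE = s_p×√(1/n₁ + 1/n₂) = 8.5894×√(1/13 + 1/16) = 3.2072
t = (x̄₁ - x̄₂)/SE = (67 - 59)/3.2072 = 2.4944
df = 27, t-critical = ±2.052
Decision: reject H₀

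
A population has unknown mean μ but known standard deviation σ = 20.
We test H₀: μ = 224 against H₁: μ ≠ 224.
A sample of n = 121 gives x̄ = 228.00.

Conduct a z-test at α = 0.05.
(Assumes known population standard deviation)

Answer: z = 2.2000, reject H₀

Derivation:
Standard error: SE = σ/√n = 20/√121 = 1.8182
z-statistic: z = (x̄ - μ₀)/SE = (228.00 - 224)/1.8182 = 2.2000
Critical value: ±1.960
p-value = 0.0278
Decision: reject H₀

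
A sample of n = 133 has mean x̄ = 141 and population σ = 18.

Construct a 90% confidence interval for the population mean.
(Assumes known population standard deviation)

Answer: (138.4325, 143.5675)

Derivation:
Confidence level: 90%, α = 0.1
z_0.05 = 1.645
SE = σ/√n = 18/√133 = 1.5608
Margin of error = 1.645 × 1.5608 = 2.5675
CI: x̄ ± margin = 141 ± 2.5675
CI: (138.4325, 143.5675)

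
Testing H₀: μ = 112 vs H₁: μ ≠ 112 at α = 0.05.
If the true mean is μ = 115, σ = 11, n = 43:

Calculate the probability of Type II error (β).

SE = σ/√n = 11/√43 = 1.6775
Critical values: μ₀ ± z_0.025×SE = 112 ± 1.960×1.6775
Acceptance region: (108.7121, 115.2879)
Under H₁ (μ = 115): z_high = (115.2879 - 115)/1.6775 = 0.1716, z_low = (108.7121 - 115)/1.6775 = -3.7484
β = P(not reject | H₁) = Φ(0.1716) - Φ(-3.7484) ≈ 0.5680

Answer: β ≈ 0.5680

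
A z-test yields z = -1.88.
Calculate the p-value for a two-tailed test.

Answer: p-value ≈ 0.0601

Derivation:
For z = -1.88:
p = 2×P(Z > |-1.88|) = 2×(1 - Φ(1.88)) = 0.0601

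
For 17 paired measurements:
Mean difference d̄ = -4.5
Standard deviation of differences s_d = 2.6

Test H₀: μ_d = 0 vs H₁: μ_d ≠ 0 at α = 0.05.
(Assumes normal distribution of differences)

df = n - 1 = 16
SE = s_d/√n = 2.6/√17 = 0.6306
t = d̄/SE = -4.5/0.6306 = -7.1361
Critical value: t_{0.025,16} = ±2.120
p-value < 0.0001
Decision: reject H₀

Answer: t = -7.1361, reject H₀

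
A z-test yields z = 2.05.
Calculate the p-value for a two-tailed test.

For z = 2.05:
p = 2×P(Z > |2.05|) = 2×(1 - Φ(2.05)) = 0.0404

Answer: p-value ≈ 0.0404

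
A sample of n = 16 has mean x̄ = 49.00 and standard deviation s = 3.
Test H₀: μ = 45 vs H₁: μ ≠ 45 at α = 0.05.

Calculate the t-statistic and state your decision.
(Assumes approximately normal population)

Answer: t = 5.3333, reject H₀

Derivation:
df = n - 1 = 15
SE = s/√n = 3/√16 = 0.7500
t = (x̄ - μ₀)/SE = (49.00 - 45)/0.7500 = 5.3333
Critical value: t_{0.025,15} = ±2.131
p-value ≈ 0.0001
Decision: reject H₀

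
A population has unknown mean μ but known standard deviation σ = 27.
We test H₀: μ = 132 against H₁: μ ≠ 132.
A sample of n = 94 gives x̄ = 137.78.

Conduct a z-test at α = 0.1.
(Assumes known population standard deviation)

Answer: z = 2.0756, reject H₀

Derivation:
Standard error: SE = σ/√n = 27/√94 = 2.7848
z-statistic: z = (x̄ - μ₀)/SE = (137.78 - 132)/2.7848 = 2.0756
Critical value: ±1.645
p-value = 0.0379
Decision: reject H₀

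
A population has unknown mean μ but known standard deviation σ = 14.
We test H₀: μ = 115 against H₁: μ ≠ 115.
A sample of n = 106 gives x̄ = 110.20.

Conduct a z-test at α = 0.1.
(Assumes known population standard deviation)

Standard error: SE = σ/√n = 14/√106 = 1.3598
z-statistic: z = (x̄ - μ₀)/SE = (110.20 - 115)/1.3598 = -3.5299
Critical value: ±1.645
p-value = 0.0004
Decision: reject H₀

Answer: z = -3.5299, reject H₀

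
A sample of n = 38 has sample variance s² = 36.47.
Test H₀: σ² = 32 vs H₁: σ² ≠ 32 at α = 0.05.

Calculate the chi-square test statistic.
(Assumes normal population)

Answer: χ² = 42.1684, fail to reject H₀

Derivation:
df = n - 1 = 37
χ² = (n-1)s²/σ₀² = 37×36.47/32 = 42.1684
Critical values: χ²_{0.975,37} = 22.106, χ²_{0.025,37} = 55.668
Rejection region: χ² < 22.106 or χ² > 55.668
Decision: fail to reject H₀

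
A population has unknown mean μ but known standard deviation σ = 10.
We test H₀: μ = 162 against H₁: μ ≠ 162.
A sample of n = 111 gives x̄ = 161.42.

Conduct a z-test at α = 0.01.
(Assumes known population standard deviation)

Answer: z = -0.6110, fail to reject H₀

Derivation:
Standard error: SE = σ/√n = 10/√111 = 0.9492
z-statistic: z = (x̄ - μ₀)/SE = (161.42 - 162)/0.9492 = -0.6110
Critical value: ±2.576
p-value = 0.5412
Decision: fail to reject H₀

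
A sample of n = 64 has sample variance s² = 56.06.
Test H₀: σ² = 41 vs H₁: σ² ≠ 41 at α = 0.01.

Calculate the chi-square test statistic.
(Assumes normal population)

Answer: χ² = 86.1410, fail to reject H₀

Derivation:
df = n - 1 = 63
χ² = (n-1)s²/σ₀² = 63×56.06/41 = 86.1410
Critical values: χ²_{0.995,63} = 37.838, χ²_{0.005,63} = 95.649
Rejection region: χ² < 37.838 or χ² > 95.649
Decision: fail to reject H₀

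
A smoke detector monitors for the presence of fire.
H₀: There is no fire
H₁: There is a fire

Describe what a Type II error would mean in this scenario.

Type I error: rejecting H₀ when it is actually true (false positive).
Type II error: failing to reject H₀ when H₁ is actually true (false negative).

Answer: The alarm fails to sound when there actually is a fire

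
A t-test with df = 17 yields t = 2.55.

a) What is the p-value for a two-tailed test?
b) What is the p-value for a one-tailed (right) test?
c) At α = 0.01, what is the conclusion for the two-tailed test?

Using t-distribution with df = 17:
a) Two-tailed: p = 2×P(T > 2.55) = 0.0207
b) One-tailed: p = P(T > 2.55) = 0.0104
c) 0.0207 ≥ 0.01, fail to reject H₀

Answer: a) 0.0207, b) 0.0104, c) fail to reject H₀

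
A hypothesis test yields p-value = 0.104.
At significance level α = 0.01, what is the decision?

Answer: fail to reject H₀

Derivation:
Compare p-value to α:
0.104 ≥ 0.01
Decision: fail to reject H₀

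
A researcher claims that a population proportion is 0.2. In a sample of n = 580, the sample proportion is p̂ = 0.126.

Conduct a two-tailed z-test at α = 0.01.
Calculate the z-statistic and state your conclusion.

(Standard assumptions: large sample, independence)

Answer: z = -4.4554, reject H₀

Derivation:
H₀: p = 0.2, H₁: p ≠ 0.2
Standard error: SE = √(p₀(1-p₀)/n) = √(0.2×0.8/580) = 0.016609
z-statistic: z = (p̂ - p₀)/SE = (0.126 - 0.2)/0.016609 = -4.4554
Critical value: z_0.005 = ±2.576
p-value < 0.0001
Decision: reject H₀ at α = 0.01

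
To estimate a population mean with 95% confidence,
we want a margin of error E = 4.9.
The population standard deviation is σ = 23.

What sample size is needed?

z_0.025 = 1.960
n = (z×σ/E)² = (1.960×23/4.9)²
n = 84.6400
Round up: n = 85

Answer: n = 85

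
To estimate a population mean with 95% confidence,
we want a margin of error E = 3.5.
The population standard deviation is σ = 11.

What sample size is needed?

Answer: n = 38

Derivation:
z_0.025 = 1.960
n = (z×σ/E)² = (1.960×11/3.5)²
n = 37.9456
Round up: n = 38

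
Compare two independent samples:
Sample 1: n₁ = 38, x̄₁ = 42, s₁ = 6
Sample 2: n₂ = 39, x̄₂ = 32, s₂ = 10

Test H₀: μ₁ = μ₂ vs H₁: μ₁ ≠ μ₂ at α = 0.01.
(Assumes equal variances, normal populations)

Pooled variance: s²_p = [37×6² + 38×10²]/(75) = 68.4267
s_p = 8.2720
SE = s_p×√(1/n₁ + 1/n₂) = 8.2720×√(1/38 + 1/39) = 1.8855
t = (x̄₁ - x̄₂)/SE = (42 - 32)/1.8855 = 5.3036
df = 75, t-critical = ±2.643
Decision: reject H₀

Answer: t = 5.3036, reject H₀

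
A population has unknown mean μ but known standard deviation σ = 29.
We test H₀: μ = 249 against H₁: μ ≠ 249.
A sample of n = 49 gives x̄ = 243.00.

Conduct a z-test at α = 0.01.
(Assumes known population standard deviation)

Answer: z = -1.4483, fail to reject H₀

Derivation:
Standard error: SE = σ/√n = 29/√49 = 4.1429
z-statistic: z = (x̄ - μ₀)/SE = (243.00 - 249)/4.1429 = -1.4483
Critical value: ±2.576
p-value = 0.1475
Decision: fail to reject H₀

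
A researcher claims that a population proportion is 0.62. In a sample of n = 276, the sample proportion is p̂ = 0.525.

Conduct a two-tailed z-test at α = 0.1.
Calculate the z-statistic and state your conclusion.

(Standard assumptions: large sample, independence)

Answer: z = -3.2515, reject H₀

Derivation:
H₀: p = 0.62, H₁: p ≠ 0.62
Standard error: SE = √(p₀(1-p₀)/n) = √(0.62×0.38/276) = 0.029217
z-statistic: z = (p̂ - p₀)/SE = (0.525 - 0.62)/0.029217 = -3.2515
Critical value: z_0.05 = ±1.645
p-value = 0.0011
Decision: reject H₀ at α = 0.1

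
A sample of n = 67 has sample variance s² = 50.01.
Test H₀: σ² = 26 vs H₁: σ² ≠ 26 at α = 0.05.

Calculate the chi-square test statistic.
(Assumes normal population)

df = n - 1 = 66
χ² = (n-1)s²/σ₀² = 66×50.01/26 = 126.9485
Critical values: χ²_{0.975,66} = 45.431, χ²_{0.025,66} = 90.349
Rejection region: χ² < 45.431 or χ² > 90.349
Decision: reject H₀

Answer: χ² = 126.9485, reject H₀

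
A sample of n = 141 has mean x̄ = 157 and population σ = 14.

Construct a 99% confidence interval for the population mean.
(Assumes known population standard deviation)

Confidence level: 99%, α = 0.01
z_0.005 = 2.576
SE = σ/√n = 14/√141 = 1.1790
Margin of error = 2.576 × 1.1790 = 3.0371
CI: x̄ ± margin = 157 ± 3.0371
CI: (153.9629, 160.0371)

Answer: (153.9629, 160.0371)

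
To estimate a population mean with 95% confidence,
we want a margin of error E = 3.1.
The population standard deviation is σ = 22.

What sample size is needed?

Answer: n = 194

Derivation:
z_0.025 = 1.960
n = (z×σ/E)² = (1.960×22/3.1)²
n = 193.4791
Round up: n = 194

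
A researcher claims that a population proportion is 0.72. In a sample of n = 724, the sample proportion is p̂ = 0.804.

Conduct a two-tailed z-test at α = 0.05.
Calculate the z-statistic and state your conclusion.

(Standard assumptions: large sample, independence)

Answer: z = 5.0339, reject H₀

Derivation:
H₀: p = 0.72, H₁: p ≠ 0.72
Standard error: SE = √(p₀(1-p₀)/n) = √(0.72×0.28/724) = 0.016687
z-statistic: z = (p̂ - p₀)/SE = (0.804 - 0.72)/0.016687 = 5.0339
Critical value: z_0.025 = ±1.960
p-value < 0.0001
Decision: reject H₀ at α = 0.05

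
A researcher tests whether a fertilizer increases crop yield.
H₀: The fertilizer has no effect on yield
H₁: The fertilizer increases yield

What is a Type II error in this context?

Type I error: rejecting H₀ when it is actually true (false positive).
Type II error: failing to reject H₀ when H₁ is actually true (false negative).

Answer: Failing to recommend an effective fertilizer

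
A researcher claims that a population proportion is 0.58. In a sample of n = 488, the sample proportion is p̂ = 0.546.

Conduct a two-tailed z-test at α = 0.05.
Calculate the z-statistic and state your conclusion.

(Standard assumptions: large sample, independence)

H₀: p = 0.58, H₁: p ≠ 0.58
Standard error: SE = √(p₀(1-p₀)/n) = √(0.58×0.42/488) = 0.022342
z-statistic: z = (p̂ - p₀)/SE = (0.546 - 0.58)/0.022342 = -1.5218
Critical value: z_0.025 = ±1.960
p-value = 0.1281
Decision: fail to reject H₀ at α = 0.05

Answer: z = -1.5218, fail to reject H₀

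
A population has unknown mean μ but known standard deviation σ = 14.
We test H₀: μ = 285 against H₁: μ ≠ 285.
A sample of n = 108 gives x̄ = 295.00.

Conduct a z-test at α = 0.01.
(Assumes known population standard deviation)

Answer: z = 7.4228, reject H₀

Derivation:
Standard error: SE = σ/√n = 14/√108 = 1.3472
z-statistic: z = (x̄ - μ₀)/SE = (295.00 - 285)/1.3472 = 7.4228
Critical value: ±2.576
p-value < 0.0001
Decision: reject H₀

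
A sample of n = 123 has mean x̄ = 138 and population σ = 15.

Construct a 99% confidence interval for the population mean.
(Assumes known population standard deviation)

Confidence level: 99%, α = 0.01
z_0.005 = 2.576
SE = σ/√n = 15/√123 = 1.3525
Margin of error = 2.576 × 1.3525 = 3.4840
CI: x̄ ± margin = 138 ± 3.4840
CI: (134.5160, 141.4840)

Answer: (134.5160, 141.4840)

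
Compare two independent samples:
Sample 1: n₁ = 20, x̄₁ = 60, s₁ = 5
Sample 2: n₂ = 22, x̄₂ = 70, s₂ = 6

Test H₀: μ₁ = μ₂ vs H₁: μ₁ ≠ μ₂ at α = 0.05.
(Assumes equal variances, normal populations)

Pooled variance: s²_p = [19×5² + 21×6²]/(40) = 30.7750
s_p = 5.5475
SE = s_p×√(1/n₁ + 1/n₂) = 5.5475×√(1/20 + 1/22) = 1.7139
t = (x̄₁ - x̄₂)/SE = (60 - 70)/1.7139 = -5.8346
df = 40, t-critical = ±2.021
Decision: reject H₀

Answer: t = -5.8346, reject H₀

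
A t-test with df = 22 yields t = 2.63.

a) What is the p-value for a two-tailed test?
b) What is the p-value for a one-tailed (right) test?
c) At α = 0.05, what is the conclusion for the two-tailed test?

Answer: a) 0.0153, b) 0.0076, c) reject H₀

Derivation:
Using t-distribution with df = 22:
a) Two-tailed: p = 2×P(T > 2.63) = 0.0153
b) One-tailed: p = P(T > 2.63) = 0.0076
c) 0.0153 < 0.05, reject H₀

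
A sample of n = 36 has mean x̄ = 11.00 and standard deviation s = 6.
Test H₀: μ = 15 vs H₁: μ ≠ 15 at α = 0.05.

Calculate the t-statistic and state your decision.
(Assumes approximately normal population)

df = n - 1 = 35
SE = s/√n = 6/√36 = 1.0000
t = (x̄ - μ₀)/SE = (11.00 - 15)/1.0000 = -4.0000
Critical value: t_{0.025,35} = ±2.030
p-value ≈ 0.0003
Decision: reject H₀

Answer: t = -4.0000, reject H₀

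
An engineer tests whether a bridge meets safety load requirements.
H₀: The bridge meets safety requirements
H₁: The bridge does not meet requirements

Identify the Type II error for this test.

Answer: Declaring an unsafe bridge to be safe

Derivation:
Type I error (α): Rejecting H₀ when H₀ is true
Type II error (β): Failing to reject H₀ when H₁ is true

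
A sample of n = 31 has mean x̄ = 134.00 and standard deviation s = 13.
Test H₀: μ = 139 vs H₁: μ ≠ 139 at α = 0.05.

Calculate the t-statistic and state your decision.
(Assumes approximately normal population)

Answer: t = -2.1414, reject H₀

Derivation:
df = n - 1 = 30
SE = s/√n = 13/√31 = 2.3349
t = (x̄ - μ₀)/SE = (134.00 - 139)/2.3349 = -2.1414
Critical value: t_{0.025,30} = ±2.042
p-value ≈ 0.0405
Decision: reject H₀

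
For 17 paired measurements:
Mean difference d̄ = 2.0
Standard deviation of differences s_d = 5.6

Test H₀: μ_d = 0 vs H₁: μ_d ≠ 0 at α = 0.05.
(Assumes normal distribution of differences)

df = n - 1 = 16
SE = s_d/√n = 5.6/√17 = 1.3582
t = d̄/SE = 2.0/1.3582 = 1.4725
Critical value: t_{0.025,16} = ±2.120
p-value ≈ 0.1603
Decision: fail to reject H₀

Answer: t = 1.4725, fail to reject H₀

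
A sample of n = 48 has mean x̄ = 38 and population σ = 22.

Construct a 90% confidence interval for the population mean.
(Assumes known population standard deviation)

Answer: (32.7765, 43.2235)

Derivation:
Confidence level: 90%, α = 0.1
z_0.05 = 1.645
SE = σ/√n = 22/√48 = 3.1754
Margin of error = 1.645 × 3.1754 = 5.2235
CI: x̄ ± margin = 38 ± 5.2235
CI: (32.7765, 43.2235)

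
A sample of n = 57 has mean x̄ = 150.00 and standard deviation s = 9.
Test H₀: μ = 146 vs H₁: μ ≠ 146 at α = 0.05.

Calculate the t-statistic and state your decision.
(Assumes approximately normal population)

df = n - 1 = 56
SE = s/√n = 9/√57 = 1.1921
t = (x̄ - μ₀)/SE = (150.00 - 146)/1.1921 = 3.3554
Critical value: t_{0.025,56} = ±2.003
p-value ≈ 0.0014
Decision: reject H₀

Answer: t = 3.3554, reject H₀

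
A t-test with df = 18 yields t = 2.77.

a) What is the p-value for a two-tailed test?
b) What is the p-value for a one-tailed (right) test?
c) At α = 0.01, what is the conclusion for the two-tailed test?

Answer: a) 0.0126, b) 0.0063, c) fail to reject H₀

Derivation:
Using t-distribution with df = 18:
a) Two-tailed: p = 2×P(T > 2.77) = 0.0126
b) One-tailed: p = P(T > 2.77) = 0.0063
c) 0.0126 ≥ 0.01, fail to reject H₀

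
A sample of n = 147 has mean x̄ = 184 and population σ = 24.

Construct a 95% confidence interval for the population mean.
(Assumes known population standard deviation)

Answer: (180.1202, 187.8798)

Derivation:
Confidence level: 95%, α = 0.05
z_0.025 = 1.960
SE = σ/√n = 24/√147 = 1.9795
Margin of error = 1.960 × 1.9795 = 3.8798
CI: x̄ ± margin = 184 ± 3.8798
CI: (180.1202, 187.8798)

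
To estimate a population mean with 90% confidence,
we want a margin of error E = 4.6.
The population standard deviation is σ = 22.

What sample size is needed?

Answer: n = 62

Derivation:
z_0.05 = 1.645
n = (z×σ/E)² = (1.645×22/4.6)²
n = 61.8958
Round up: n = 62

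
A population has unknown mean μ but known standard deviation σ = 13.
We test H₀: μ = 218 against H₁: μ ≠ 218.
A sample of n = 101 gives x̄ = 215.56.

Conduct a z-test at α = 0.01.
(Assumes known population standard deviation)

Standard error: SE = σ/√n = 13/√101 = 1.2935
z-statistic: z = (x̄ - μ₀)/SE = (215.56 - 218)/1.2935 = -1.8864
Critical value: ±2.576
p-value = 0.0592
Decision: fail to reject H₀

Answer: z = -1.8864, fail to reject H₀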